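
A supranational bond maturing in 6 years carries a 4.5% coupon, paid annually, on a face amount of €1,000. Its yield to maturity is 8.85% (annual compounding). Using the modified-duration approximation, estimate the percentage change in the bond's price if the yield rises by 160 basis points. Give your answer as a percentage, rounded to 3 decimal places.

-7.801%

Periodic yield y = 0.0885. Modified duration first:
  t   CF        PV=CF/(1+0.0885)^t    t·PV
  1        45.00        41.3413        41.3413
  2        45.00        37.9801        75.9601
  3        45.00        34.8921       104.6763
  4        45.00        32.0552       128.2209
  5        45.00        29.4490       147.2449
  6     1,045.00       628.2691     3,769.6145
  Σ                    803.9868     4,267.0581
P = 803.9868; D_Mac = 5.30737 yrs; D_mod = 5.30737/(1+0.0885) = 4.87586 yrs.
ΔP/P ≈ -D_mod · Δy = -4.87586 × (+0.016) = -0.078014 = -7.8014%.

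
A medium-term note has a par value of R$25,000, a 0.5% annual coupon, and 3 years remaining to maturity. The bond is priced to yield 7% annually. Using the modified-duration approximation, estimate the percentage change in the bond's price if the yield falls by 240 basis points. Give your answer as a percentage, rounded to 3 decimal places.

+6.692%

Periodic yield y = 0.07. Modified duration first:
  t   CF        PV=CF/(1+0.07)^t    t·PV
  1       125.00       116.8224       116.8224
  2       125.00       109.1798       218.3597
  3    25,125.00    20,509.4842    61,528.4525
  Σ                 20,735.4864    61,863.6346
P = 20,735.4864; D_Mac = 2.98347 yrs; D_mod = 2.98347/(1+0.07) = 2.78829 yrs.
ΔP/P ≈ -D_mod · Δy = -2.78829 × (-0.024) = +0.066919 = +6.6919%.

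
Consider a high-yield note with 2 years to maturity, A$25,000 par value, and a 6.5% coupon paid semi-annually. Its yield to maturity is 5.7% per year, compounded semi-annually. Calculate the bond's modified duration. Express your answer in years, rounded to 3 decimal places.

1.855 years

Periodic yield y = 0.0285. First find Macaulay duration:
  t   CF        PV=CF/(1+0.0285)^t    t·PV
  1       812.50       789.9854       789.9854
  2       812.50       768.0947     1,536.1894
  3       812.50       746.8106     2,240.4318
  4    25,812.50    23,068.1563    92,272.6251
  Σ                 25,373.0470    96,839.2318
P = 25,373.0470; Macaulay duration = 96,839.2318 / 25,373.0470 = 3.81662 half-year periods = 1.90831 years.
Modified duration = D_Mac / (1 + y) = 1.90831 / 1.0285 = 1.85543 years.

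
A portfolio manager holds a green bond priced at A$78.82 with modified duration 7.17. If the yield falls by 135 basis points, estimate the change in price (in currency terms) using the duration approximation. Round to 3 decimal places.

Duration approximation: ΔP/P ≈ -D_mod · Δy = -7.17 × (-0.0135) = +0.096795.
ΔP ≈ 78.82 × (+0.096795) = +7.6293819.

+A$7.629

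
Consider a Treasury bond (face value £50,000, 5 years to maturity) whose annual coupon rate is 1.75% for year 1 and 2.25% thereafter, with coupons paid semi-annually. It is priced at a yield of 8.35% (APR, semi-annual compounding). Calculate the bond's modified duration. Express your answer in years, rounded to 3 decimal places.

Periodic yield y = 0.04175. First find Macaulay duration:
  t   CF        PV=CF/(1+0.04175)^t    t·PV
  1       437.50       419.9664       419.9664
  2       437.50       403.1355       806.2710
  3       562.50       497.5446     1,492.6337
  4       562.50       477.6046     1,910.4184
  5       562.50       458.4637     2,292.3186
  6       562.50       440.0900     2,640.5398
  7       562.50       422.4526     2,957.1680
  8       562.50       405.5220     3,244.1763
  9       562.50       389.2700     3,503.4301
  10   50,562.50    33,588.7195   335,887.1951
  Σ                 37,502.7689   355,154.1174
P = 37,502.7689; Macaulay duration = 355,154.1174 / 37,502.7689 = 9.47008 half-year periods = 4.73504 years.
Modified duration = D_Mac / (1 + y) = 4.73504 / 1.04175 = 4.54527 years.

4.545 years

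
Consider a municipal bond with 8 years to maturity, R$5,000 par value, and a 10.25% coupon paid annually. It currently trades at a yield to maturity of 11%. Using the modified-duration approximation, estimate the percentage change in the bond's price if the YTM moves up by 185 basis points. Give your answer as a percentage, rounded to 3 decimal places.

-9.638%

Periodic yield y = 0.11. Modified duration first:
  t   CF        PV=CF/(1+0.11)^t    t·PV
  1       512.50       461.7117       461.7117
  2       512.50       415.9565       831.9130
  3       512.50       374.7356     1,124.2067
  4       512.50       337.5996     1,350.3985
  5       512.50       304.1438     1,520.7190
  6       512.50       274.0034     1,644.0206
  7       512.50       246.8499     1,727.9495
  8     5,512.50     2,392.0198    19,136.1585
  Σ                  4,807.0204    27,797.0776
P = 4,807.0204; D_Mac = 5.78260 yrs; D_mod = 5.78260/(1+0.11) = 5.20955 yrs.
ΔP/P ≈ -D_mod · Δy = -5.20955 × (+0.0185) = -0.096377 = -9.6377%.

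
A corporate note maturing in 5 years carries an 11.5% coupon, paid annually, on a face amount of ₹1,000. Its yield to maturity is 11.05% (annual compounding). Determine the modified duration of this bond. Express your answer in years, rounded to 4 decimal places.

3.6720 years

Periodic yield y = 0.1105. First find Macaulay duration:
  t   CF        PV=CF/(1+0.1105)^t    t·PV
  1       115.00       103.5570       103.5570
  2       115.00        93.2525       186.5051
  3       115.00        83.9735       251.9204
  4       115.00        75.6177       302.4709
  5     1,115.00       660.2099     3,301.0497
  Σ                  1,016.6106     4,145.5030
P = 1,016.6106; Macaulay duration = 4,145.5030 / 1,016.6106 = 4.07777 years.
Modified duration = D_Mac / (1 + y) = 4.07777 / 1.1105 = 3.67201 years.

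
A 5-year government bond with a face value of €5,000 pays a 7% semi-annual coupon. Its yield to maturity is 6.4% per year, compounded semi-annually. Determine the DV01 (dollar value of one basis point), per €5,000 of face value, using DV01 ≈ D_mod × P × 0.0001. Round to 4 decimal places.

Periodic yield y = 0.032.
  t   CF        PV=CF/(1+0.032)^t    t·PV
  1       175.00       169.5736       169.5736
  2       175.00       164.3155       328.6311
  3       175.00       159.2205       477.6615
  4       175.00       154.2834       617.1337
  5       175.00       149.4994       747.4972
  6       175.00       144.8638       869.1828
  7       175.00       140.3719       982.6033
  8       175.00       136.0193     1,088.1542
  9       175.00       131.8016     1,186.2146
  10    5,175.00     3,776.7078    37,767.0777
  Σ                  5,126.6569    44,233.7297
P = 5,126.6569; D_Mac = 8.62818 half-year periods = 4.31409 yrs; D_mod = 4.18032 yrs.
DV01 ≈ 4.18032 × 5,126.6569 × 0.0001 = 2.143107.

€2.1431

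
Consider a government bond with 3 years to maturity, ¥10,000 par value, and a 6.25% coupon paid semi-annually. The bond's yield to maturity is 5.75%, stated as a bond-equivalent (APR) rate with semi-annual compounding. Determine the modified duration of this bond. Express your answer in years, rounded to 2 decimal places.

2.71 years

Periodic yield y = 0.02875. First find Macaulay duration:
  t   CF        PV=CF/(1+0.02875)^t    t·PV
  1       312.50       303.7667       303.7667
  2       312.50       295.2775       590.5550
  3       312.50       287.0255       861.0765
  4       312.50       279.0041     1,116.0165
  5       312.50       271.2069     1,356.0346
  6    10,312.50     8,699.7119    52,198.2716
  Σ                 10,135.9927    56,425.7209
P = 10,135.9927; Macaulay duration = 56,425.7209 / 10,135.9927 = 5.56687 half-year periods = 2.78343 years.
Modified duration = D_Mac / (1 + y) = 2.78343 / 1.02875 = 2.70565 years.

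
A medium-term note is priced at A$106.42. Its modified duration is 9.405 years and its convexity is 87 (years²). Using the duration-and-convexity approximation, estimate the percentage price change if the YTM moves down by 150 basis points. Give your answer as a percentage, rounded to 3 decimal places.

+15.086%

Duration effect: -D_mod·Δy = -9.405 × (-0.015) = +0.141075
Convexity effect: ½·C·(Δy)² = 0.5 × 87 × (-0.015)² = +0.0097875
ΔP/P ≈ +0.141075 + 0.0097875 = +0.1508625
= +15.08625%.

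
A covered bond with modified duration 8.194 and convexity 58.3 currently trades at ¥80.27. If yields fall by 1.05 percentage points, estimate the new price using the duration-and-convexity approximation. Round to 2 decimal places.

¥87.43

Duration effect: -D_mod·Δy = -8.194 × (-0.0105) = +0.086037
Convexity effect: ½·C·(Δy)² = 0.5 × 58.3 × (-0.0105)² = +0.0032137875
ΔP/P ≈ +0.086037 + 0.0032137875 = +0.0892507875
New price ≈ 80.27 × (1 + 0.0892507875) = 87.434160712625.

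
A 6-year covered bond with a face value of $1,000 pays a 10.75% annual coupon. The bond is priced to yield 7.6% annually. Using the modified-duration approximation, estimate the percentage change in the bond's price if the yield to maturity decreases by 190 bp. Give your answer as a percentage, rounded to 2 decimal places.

+8.49%

Periodic yield y = 0.076. Modified duration first:
  t   CF        PV=CF/(1+0.076)^t    t·PV
  1       107.50        99.9071        99.9071
  2       107.50        92.8504       185.7009
  3       107.50        86.2922       258.8767
  4       107.50        80.1972       320.7889
  5       107.50        74.5327       372.6637
  6     1,107.50       713.6251     4,281.7505
  Σ                  1,147.4048     5,519.6877
P = 1,147.4048; D_Mac = 4.81058 yrs; D_mod = 4.81058/(1+0.076) = 4.47080 yrs.
ΔP/P ≈ -D_mod · Δy = -4.47080 × (-0.019) = +0.084945 = +8.4945%.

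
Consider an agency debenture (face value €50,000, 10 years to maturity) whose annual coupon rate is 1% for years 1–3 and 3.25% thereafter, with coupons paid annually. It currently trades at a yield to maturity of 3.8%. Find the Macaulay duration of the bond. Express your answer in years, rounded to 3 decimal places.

9.129 years

Periodic yield y = 0.038. Discount each cash flow and weight by its year:
  t   CF        PV=CF/(1+0.038)^t    t·PV
  1       500.00       481.6956       481.6956
  2       500.00       464.0612       928.1225
  3       500.00       447.0725     1,341.2175
  4     1,625.00     1,399.7934     5,599.1737
  5     1,625.00     1,348.5486     6,742.7429
  6     1,625.00     1,299.1798     7,795.0785
  7     1,625.00     1,251.6183     8,761.3278
  8     1,625.00     1,205.7979     9,646.3835
  9     1,625.00     1,161.6550    10,454.8954
  10   51,625.00    35,553.8413   355,538.4130
  Σ                 44,613.2636   407,289.0504
Price P = Σ PV = 44,613.2636.
Macaulay duration = Σ(t·PV) / P = 407,289.0504 / 44,613.2636 = 9.12933 years.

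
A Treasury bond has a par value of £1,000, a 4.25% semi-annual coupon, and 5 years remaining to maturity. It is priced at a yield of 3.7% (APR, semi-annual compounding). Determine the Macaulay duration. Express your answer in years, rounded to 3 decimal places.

Periodic yield y = 0.0185. Discount each cash flow and weight by its period:
  t   CF        PV=CF/(1+0.0185)^t    t·PV
  1        21.25        20.8640        20.8640
  2        21.25        20.4850        40.9701
  3        21.25        20.1130        60.3389
  4        21.25        19.7476        78.9905
  5        21.25        19.3889        96.9446
  6        21.25        19.0367       114.2205
  7        21.25        18.6910       130.8367
  8        21.25        18.3515       146.8117
  9        21.25        18.0181       162.1631
  10    1,021.25       850.2012     8,502.0124
  Σ                  1,024.8971     9,354.1526
Price P = Σ PV = 1,024.8971.
Macaulay duration = Σ(t·PV) / P = 9,354.1526 / 1,024.8971 = 9.12692 half-year periods.
In years: 9.12692 / 2 = 4.56346 years.

4.563 years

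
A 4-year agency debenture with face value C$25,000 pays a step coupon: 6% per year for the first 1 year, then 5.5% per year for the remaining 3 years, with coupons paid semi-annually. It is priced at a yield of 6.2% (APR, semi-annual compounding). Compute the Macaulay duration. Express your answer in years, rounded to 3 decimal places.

3.625 years

Periodic yield y = 0.031. Discount each cash flow and weight by its period:
  t   CF        PV=CF/(1+0.031)^t    t·PV
  1       750.00       727.4491       727.4491
  2       750.00       705.5762     1,411.1524
  3       687.50       627.3309     1,881.9928
  4       687.50       608.4684     2,433.8737
  5       687.50       590.1731     2,950.8653
  6       687.50       572.4278     3,434.5667
  7       687.50       555.2161     3,886.5126
  8    25,687.50    20,121.1369   160,969.0956
  Σ                 24,507.7785   177,695.5082
Price P = Σ PV = 24,507.7785.
Macaulay duration = Σ(t·PV) / P = 177,695.5082 / 24,507.7785 = 7.25058 half-year periods.
In years: 7.25058 / 2 = 3.62529 years.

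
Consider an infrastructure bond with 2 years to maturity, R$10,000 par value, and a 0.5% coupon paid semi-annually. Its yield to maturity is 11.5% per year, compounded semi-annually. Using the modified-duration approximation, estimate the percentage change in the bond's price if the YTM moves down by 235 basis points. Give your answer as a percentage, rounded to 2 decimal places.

Periodic yield y = 0.0575. Modified duration first:
  t   CF        PV=CF/(1+0.0575)^t    t·PV
  1        25.00        23.6407        23.6407
  2        25.00        22.3552        44.7105
  3        25.00        21.1397        63.4191
  4    10,025.00     8,016.0954    32,064.3816
  Σ                  8,083.2310    32,196.1518
P = 8,083.2310; D_Mac = 3.98308 half-year periods = 1.99154 yrs; D_mod = 1.99154/(1+0.0575) = 1.88325 yrs.
ΔP/P ≈ -D_mod · Δy = -1.88325 × (-0.0235) = +0.044256 = +4.4256%.

+4.43%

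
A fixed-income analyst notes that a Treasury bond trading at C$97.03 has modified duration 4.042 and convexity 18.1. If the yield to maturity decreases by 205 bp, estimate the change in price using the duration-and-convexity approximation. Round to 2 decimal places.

Duration effect: -D_mod·Δy = -4.042 × (-0.0205) = +0.082861
Convexity effect: ½·C·(Δy)² = 0.5 × 18.1 × (-0.0205)² = +0.0038032625
ΔP/P ≈ +0.082861 + 0.0038032625 = +0.0866642625
ΔP ≈ 97.03 × (+0.0866642625) = +8.409033390375.

+C$8.41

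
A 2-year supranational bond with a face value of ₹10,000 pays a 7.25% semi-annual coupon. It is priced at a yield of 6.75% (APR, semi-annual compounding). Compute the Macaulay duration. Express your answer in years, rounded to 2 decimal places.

Periodic yield y = 0.03375. Discount each cash flow and weight by its period:
  t   CF        PV=CF/(1+0.03375)^t    t·PV
  1       362.50       350.6651       350.6651
  2       362.50       339.2165       678.4330
  3       362.50       328.1417       984.4251
  4    10,362.50     9,074.0769    36,296.3074
  Σ                 10,092.1001    38,309.8306
Price P = Σ PV = 10,092.1001.
Macaulay duration = Σ(t·PV) / P = 38,309.8306 / 10,092.1001 = 3.79602 half-year periods.
In years: 3.79602 / 2 = 1.89801 years.

1.90 years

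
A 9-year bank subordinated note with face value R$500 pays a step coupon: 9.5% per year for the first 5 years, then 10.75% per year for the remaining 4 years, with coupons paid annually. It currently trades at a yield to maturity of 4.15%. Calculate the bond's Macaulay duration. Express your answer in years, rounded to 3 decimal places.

Periodic yield y = 0.0415. Discount each cash flow and weight by its year:
  t   CF        PV=CF/(1+0.0415)^t    t·PV
  1        47.50        45.6073        45.6073
  2        47.50        43.7900        87.5800
  3        47.50        42.0451       126.1354
  4        47.50        40.3698       161.4792
  5        47.50        38.7612       193.8060
  6        53.75        42.1136       252.6819
  7        53.75        40.4356       283.0490
  8        53.75        38.8244       310.5949
  9       553.75       384.0434     3,456.3903
  Σ                    715.9904     4,917.3239
Price P = Σ PV = 715.9904.
Macaulay duration = Σ(t·PV) / P = 4,917.3239 / 715.9904 = 6.86786 years.

6.868 years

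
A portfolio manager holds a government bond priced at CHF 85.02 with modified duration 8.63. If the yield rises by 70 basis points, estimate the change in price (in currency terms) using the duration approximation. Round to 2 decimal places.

-CHF 5.14

Duration approximation: ΔP/P ≈ -D_mod · Δy = -8.63 × (+0.007) = -0.060410.
ΔP ≈ 85.02 × (-0.060410) = -5.1360582.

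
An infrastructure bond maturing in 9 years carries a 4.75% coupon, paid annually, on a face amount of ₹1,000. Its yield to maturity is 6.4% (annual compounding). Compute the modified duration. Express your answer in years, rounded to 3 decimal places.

Periodic yield y = 0.064. First find Macaulay duration:
  t   CF        PV=CF/(1+0.064)^t    t·PV
  1        47.50        44.6429        44.6429
  2        47.50        41.9576        83.9151
  3        47.50        39.4338       118.3014
  4        47.50        37.0619       148.2474
  5        47.50        34.8326       174.1628
  6        47.50        32.7374       196.4242
  7        47.50        30.7682       215.3775
  8        47.50        28.9175       231.3399
  9     1,047.50       599.3484     5,394.1360
  Σ                    889.7002     6,606.5473
P = 889.7002; Macaulay duration = 6,606.5473 / 889.7002 = 7.42559 years.
Modified duration = D_Mac / (1 + y) = 7.42559 / 1.064 = 6.97894 years.

6.979 years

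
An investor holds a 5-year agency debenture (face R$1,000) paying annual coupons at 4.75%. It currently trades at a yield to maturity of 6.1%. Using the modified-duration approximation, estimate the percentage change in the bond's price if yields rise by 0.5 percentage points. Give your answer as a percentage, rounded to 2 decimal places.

-2.15%

Periodic yield y = 0.061. Modified duration first:
  t   CF        PV=CF/(1+0.061)^t    t·PV
  1        47.50        44.7691        44.7691
  2        47.50        42.1952        84.3904
  3        47.50        39.7693       119.3078
  4        47.50        37.4828       149.9312
  5     1,047.50       779.0711     3,895.3557
  Σ                    943.2875     4,293.7541
P = 943.2875; D_Mac = 4.55190 yrs; D_mod = 4.55190/(1+0.061) = 4.29020 yrs.
ΔP/P ≈ -D_mod · Δy = -4.29020 × (+0.005) = -0.021451 = -2.1451%.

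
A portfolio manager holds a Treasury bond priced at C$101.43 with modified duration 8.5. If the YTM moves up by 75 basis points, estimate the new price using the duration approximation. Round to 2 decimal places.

Duration approximation: ΔP/P ≈ -D_mod · Δy = -8.5 × (+0.0075) = -0.063750.
New price ≈ 101.43 × (1 - 0.063750) = 94.9638375.

C$94.96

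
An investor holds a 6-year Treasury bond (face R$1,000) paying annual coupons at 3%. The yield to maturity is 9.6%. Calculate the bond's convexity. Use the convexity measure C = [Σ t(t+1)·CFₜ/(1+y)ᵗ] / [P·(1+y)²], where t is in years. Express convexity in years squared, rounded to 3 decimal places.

31.017

With y = 0.096:
  t   CF        PV=CF/(1+0.096)^t    t·PV        t(t+1)·PV
  1        30.00        27.3723        27.3723          54.7445
  2        30.00        24.9747        49.9494         149.8482
  3        30.00        22.7871        68.3614         273.4455
  4        30.00        20.7912        83.1647         415.8235
  5        30.00        18.9701        94.8503         569.1015
  6     1,030.00       594.2564     3,565.5387      24,958.7706
  Σ                    709.1518     3,889.2366      26,421.7339
P = 709.1518.
Convexity = Σ t(t+1)·PV / [P·(1+y)²] = 26,421.7339 / (709.1518 × 1.201216) = 31.01709.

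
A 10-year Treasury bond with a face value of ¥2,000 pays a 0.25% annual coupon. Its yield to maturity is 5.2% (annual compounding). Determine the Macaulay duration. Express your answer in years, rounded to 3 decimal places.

9.849 years

Periodic yield y = 0.052. Discount each cash flow and weight by its year:
  t   CF        PV=CF/(1+0.052)^t    t·PV
  1         5.00         4.7529         4.7529
  2         5.00         4.5179         9.0358
  3         5.00         4.2946        12.8838
  4         5.00         4.0823        16.3293
  5         5.00         3.8805        19.4027
  6         5.00         3.6887        22.1323
  7         5.00         3.5064        24.5447
  8         5.00         3.3331        26.6645
  9         5.00         3.1683        28.5148
  10    2,005.00     1,207.6942    12,076.9419
  Σ                  1,242.9189    12,241.2028
Price P = Σ PV = 1,242.9189.
Macaulay duration = Σ(t·PV) / P = 12,241.2028 / 1,242.9189 = 9.84875 years.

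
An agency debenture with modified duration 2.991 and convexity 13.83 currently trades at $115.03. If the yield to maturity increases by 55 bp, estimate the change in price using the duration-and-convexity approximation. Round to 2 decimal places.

Duration effect: -D_mod·Δy = -2.991 × (+0.0055) = -0.0164505
Convexity effect: ½·C·(Δy)² = 0.5 × 13.83 × (0.0055)² = +0.00020917875
ΔP/P ≈ -0.0164505 + 0.00020917875 = -0.01624132125
ΔP ≈ 115.03 × (-0.01624132125) = -1.8682391833875.

-$1.87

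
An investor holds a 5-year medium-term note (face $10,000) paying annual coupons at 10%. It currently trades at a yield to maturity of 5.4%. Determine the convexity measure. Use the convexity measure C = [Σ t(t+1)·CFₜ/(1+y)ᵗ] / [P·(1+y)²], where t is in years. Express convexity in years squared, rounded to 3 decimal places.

With y = 0.054:
  t   CF        PV=CF/(1+0.054)^t    t·PV        t(t+1)·PV
  1     1,000.00       948.7666       948.7666       1,897.5332
  2     1,000.00       900.1581     1,800.3161       5,400.9484
  3     1,000.00       854.0399     2,562.1197      10,248.4789
  4     1,000.00       810.2845     3,241.1382      16,205.6909
  5    11,000.00     8,456.4801    42,282.4005     253,694.4027
  Σ                 11,969.7292    50,834.7411     287,447.0542
P = 11,969.7292.
Convexity = Σ t(t+1)·PV / [P·(1+y)²] = 287,447.0542 / (11,969.7292 × 1.110916) = 21.61685.

21.617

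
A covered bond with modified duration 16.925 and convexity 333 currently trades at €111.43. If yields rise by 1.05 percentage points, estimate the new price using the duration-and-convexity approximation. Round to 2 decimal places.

Duration effect: -D_mod·Δy = -16.925 × (+0.0105) = -0.1777125
Convexity effect: ½·C·(Δy)² = 0.5 × 333 × (0.0105)² = +0.018356625
ΔP/P ≈ -0.1777125 + 0.018356625 = -0.159355875
New price ≈ 111.43 × (1 - 0.159355875) = 93.67297484875.

€93.67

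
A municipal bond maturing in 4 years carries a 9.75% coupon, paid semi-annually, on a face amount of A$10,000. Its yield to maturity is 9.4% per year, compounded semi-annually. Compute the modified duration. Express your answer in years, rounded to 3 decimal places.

3.257 years

Periodic yield y = 0.047. First find Macaulay duration:
  t   CF        PV=CF/(1+0.047)^t    t·PV
  1       487.50       465.6160       465.6160
  2       487.50       444.7145       889.4289
  3       487.50       424.7512     1,274.2535
  4       487.50       405.6840     1,622.7361
  5       487.50       387.4728     1,937.3640
  6       487.50       370.0791     2,220.4745
  7       487.50       353.4662     2,474.2632
  8    10,487.50     7,262.7069    58,101.6556
  Σ                 10,114.4907    68,985.7916
P = 10,114.4907; Macaulay duration = 68,985.7916 / 10,114.4907 = 6.82049 half-year periods = 3.41025 years.
Modified duration = D_Mac / (1 + y) = 3.41025 / 1.047 = 3.25716 years.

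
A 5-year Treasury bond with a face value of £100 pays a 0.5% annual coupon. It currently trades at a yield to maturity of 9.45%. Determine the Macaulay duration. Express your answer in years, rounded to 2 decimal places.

4.94 years

Periodic yield y = 0.0945. Discount each cash flow and weight by its year:
  t   CF        PV=CF/(1+0.0945)^t    t·PV
  1         0.50         0.4568         0.4568
  2         0.50         0.4174         0.8348
  3         0.50         0.3813         1.1440
  4         0.50         0.3484         1.3937
  5       100.50        63.9863       319.9317
  Σ                     65.5903       323.7610
Price P = Σ PV = 65.5903.
Macaulay duration = Σ(t·PV) / P = 323.7610 / 65.5903 = 4.93611 years.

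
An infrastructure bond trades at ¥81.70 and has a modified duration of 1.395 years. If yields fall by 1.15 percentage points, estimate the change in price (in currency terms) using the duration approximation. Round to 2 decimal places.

Duration approximation: ΔP/P ≈ -D_mod · Δy = -1.395 × (-0.0115) = +0.0160425.
ΔP ≈ 81.70 × (+0.0160425) = +1.31067225.

+¥1.31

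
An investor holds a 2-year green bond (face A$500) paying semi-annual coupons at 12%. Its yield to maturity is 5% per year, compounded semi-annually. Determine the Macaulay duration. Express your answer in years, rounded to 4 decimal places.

Periodic yield y = 0.025. Discount each cash flow and weight by its period:
  t   CF        PV=CF/(1+0.025)^t    t·PV
  1        30.00        29.2683        29.2683
  2        30.00        28.5544        57.1089
  3        30.00        27.8580        83.5739
  4       530.00       480.1538     1,920.6154
  Σ                    565.8345     2,090.5665
Price P = Σ PV = 565.8345.
Macaulay duration = Σ(t·PV) / P = 2,090.5665 / 565.8345 = 3.69466 half-year periods.
In years: 3.69466 / 2 = 1.84733 years.

1.8473 years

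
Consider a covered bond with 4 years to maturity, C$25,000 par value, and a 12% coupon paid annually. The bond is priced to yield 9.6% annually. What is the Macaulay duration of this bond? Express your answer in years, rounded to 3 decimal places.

3.425 years

Periodic yield y = 0.096. Discount each cash flow and weight by its year:
  t   CF        PV=CF/(1+0.096)^t    t·PV
  1     3,000.00     2,737.2263     2,737.2263
  2     3,000.00     2,497.4692     4,994.9385
  3     3,000.00     2,278.7128     6,836.1384
  4    28,000.00    19,405.0969    77,620.3874
  Σ                 26,918.5052    92,188.6906
Price P = Σ PV = 26,918.5052.
Macaulay duration = Σ(t·PV) / P = 92,188.6906 / 26,918.5052 = 3.42473 years.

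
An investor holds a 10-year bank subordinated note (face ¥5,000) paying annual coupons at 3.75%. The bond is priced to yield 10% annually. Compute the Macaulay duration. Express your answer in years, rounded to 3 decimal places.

Periodic yield y = 0.1. Discount each cash flow and weight by its year:
  t   CF        PV=CF/(1+0.1)^t    t·PV
  1       187.50       170.4545       170.4545
  2       187.50       154.9587       309.9174
  3       187.50       140.8715       422.6146
  4       187.50       128.0650       512.2601
  5       187.50       116.4227       582.1137
  6       187.50       105.8389       635.0332
  7       187.50        96.2171       673.5200
  8       187.50        87.4701       699.7611
  9       187.50        79.5183       715.6647
  10    5,187.50     2,000.0058    20,000.0581
  Σ                  3,079.8228    24,721.3975
Price P = Σ PV = 3,079.8228.
Macaulay duration = Σ(t·PV) / P = 24,721.3975 / 3,079.8228 = 8.02689 years.

8.027 years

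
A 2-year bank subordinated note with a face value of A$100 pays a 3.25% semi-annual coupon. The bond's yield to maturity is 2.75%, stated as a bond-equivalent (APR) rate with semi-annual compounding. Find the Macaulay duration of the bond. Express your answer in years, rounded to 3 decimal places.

1.953 years

Periodic yield y = 0.01375. Discount each cash flow and weight by its period:
  t   CF        PV=CF/(1+0.01375)^t    t·PV
  1        1.625         1.6030         1.6030
  2        1.625         1.5812         3.1624
  3        1.625         1.5598         4.6793
  4      101.625        96.2226       384.8904
  Σ                    100.9665       394.3351
Price P = Σ PV = 100.9665.
Macaulay duration = Σ(t·PV) / P = 394.3351 / 100.9665 = 3.90560 half-year periods.
In years: 3.90560 / 2 = 1.95280 years.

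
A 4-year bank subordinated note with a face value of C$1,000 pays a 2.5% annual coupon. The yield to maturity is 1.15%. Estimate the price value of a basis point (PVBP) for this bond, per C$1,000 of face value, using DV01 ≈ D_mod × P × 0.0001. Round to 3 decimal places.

C$0.402

Periodic yield y = 0.0115.
  t   CF        PV=CF/(1+0.0115)^t    t·PV
  1        25.00        24.7158        24.7158
  2        25.00        24.4348        48.8695
  3        25.00        24.1570        72.4709
  4     1,025.00       979.1750     3,916.7000
  Σ                  1,052.4825     4,062.7562
P = 1,052.4825; D_Mac = 3.86017 yrs; D_mod = 3.81628 yrs.
DV01 ≈ 3.81628 × 1,052.4825 × 0.0001 = 0.401657.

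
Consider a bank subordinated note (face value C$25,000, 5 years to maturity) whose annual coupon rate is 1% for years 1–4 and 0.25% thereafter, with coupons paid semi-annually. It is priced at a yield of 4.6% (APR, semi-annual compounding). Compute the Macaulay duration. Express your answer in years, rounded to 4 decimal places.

4.8777 years

Periodic yield y = 0.023. Discount each cash flow and weight by its period:
  t   CF        PV=CF/(1+0.023)^t    t·PV
  1       125.00       122.1896       122.1896
  2       125.00       119.4425       238.8849
  3       125.00       116.7570       350.2711
  4       125.00       114.1320       456.5281
  5       125.00       111.5660       557.8300
  6       125.00       109.0577       654.3460
  7       125.00       106.6057       746.2402
  8       125.00       104.2089       833.6715
  9        31.25        25.4665       229.1985
  10   25,031.25    19,940.0481   199,400.4806
  Σ                 20,869.4741   203,589.6405
Price P = Σ PV = 20,869.4741.
Macaulay duration = Σ(t·PV) / P = 203,589.6405 / 20,869.4741 = 9.75538 half-year periods.
In years: 9.75538 / 2 = 4.87769 years.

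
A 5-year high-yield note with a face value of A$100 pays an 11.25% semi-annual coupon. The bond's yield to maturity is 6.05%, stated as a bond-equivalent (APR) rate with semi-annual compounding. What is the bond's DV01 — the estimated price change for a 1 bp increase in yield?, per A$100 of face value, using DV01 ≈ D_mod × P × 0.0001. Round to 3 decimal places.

A$0.048

Periodic yield y = 0.03025.
  t   CF        PV=CF/(1+0.03025)^t    t·PV
  1        5.625         5.4598         5.4598
  2        5.625         5.2995        10.5991
  3        5.625         5.1439        15.4318
  4        5.625         4.9929        19.9716
  5        5.625         4.8463        24.2315
  6        5.625         4.7040        28.2240
  7        5.625         4.5659        31.9611
  8        5.625         4.4318        35.4545
  9        5.625         4.3017        38.7152
  10     105.625        78.4044       784.0441
  Σ                    122.1503       994.0926
P = 122.1503; D_Mac = 8.13828 half-year periods = 4.06914 yrs; D_mod = 3.94966 yrs.
DV01 ≈ 3.94966 × 122.1503 × 0.0001 = 0.048245.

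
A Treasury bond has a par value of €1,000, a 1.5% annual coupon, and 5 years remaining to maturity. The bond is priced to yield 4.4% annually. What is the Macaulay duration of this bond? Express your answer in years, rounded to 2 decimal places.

Periodic yield y = 0.044. Discount each cash flow and weight by its year:
  t   CF        PV=CF/(1+0.044)^t    t·PV
  1        15.00        14.3678        14.3678
  2        15.00        13.7623        27.5246
  3        15.00        13.1823        39.5468
  4        15.00        12.6267        50.5067
  5     1,015.00       818.3961     4,091.9805
  Σ                    872.3351     4,223.9263
Price P = Σ PV = 872.3351.
Macaulay duration = Σ(t·PV) / P = 4,223.9263 / 872.3351 = 4.84209 years.

4.84 years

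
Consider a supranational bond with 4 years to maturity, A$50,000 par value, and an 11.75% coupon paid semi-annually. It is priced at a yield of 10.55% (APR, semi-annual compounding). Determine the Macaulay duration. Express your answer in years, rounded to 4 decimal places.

Periodic yield y = 0.05275. Discount each cash flow and weight by its period:
  t   CF        PV=CF/(1+0.05275)^t    t·PV
  1     2,937.50     2,790.3111     2,790.3111
  2     2,937.50     2,650.4974     5,300.9947
  3     2,937.50     2,517.6892     7,553.0677
  4     2,937.50     2,391.5357     9,566.1429
  5     2,937.50     2,271.7034    11,358.5169
  6     2,937.50     2,157.8755    12,947.2527
  7     2,937.50     2,049.7511    14,348.2576
  8    52,937.50    35,088.2272   280,705.8179
  Σ                 51,917.5906   344,570.3616
Price P = Σ PV = 51,917.5906.
Macaulay duration = Σ(t·PV) / P = 344,570.3616 / 51,917.5906 = 6.63687 half-year periods.
In years: 6.63687 / 2 = 3.31844 years.

3.3184 years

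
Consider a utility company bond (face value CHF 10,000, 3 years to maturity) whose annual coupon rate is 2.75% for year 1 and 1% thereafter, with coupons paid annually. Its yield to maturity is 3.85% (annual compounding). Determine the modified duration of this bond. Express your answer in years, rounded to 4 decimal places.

2.8249 years

Periodic yield y = 0.0385. First find Macaulay duration:
  t   CF        PV=CF/(1+0.0385)^t    t·PV
  1       275.00       264.8050       264.8050
  2       100.00        92.7229       185.4458
  3    10,100.00     9,017.8264    27,053.4792
  Σ                  9,375.3543    27,503.7300
P = 9,375.3543; Macaulay duration = 27,503.7300 / 9,375.3543 = 2.93362 years.
Modified duration = D_Mac / (1 + y) = 2.93362 / 1.0385 = 2.82486 years.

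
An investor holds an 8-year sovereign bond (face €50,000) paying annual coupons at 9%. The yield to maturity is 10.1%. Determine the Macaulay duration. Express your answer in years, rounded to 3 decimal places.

Periodic yield y = 0.101. Discount each cash flow and weight by its year:
  t   CF        PV=CF/(1+0.101)^t    t·PV
  1     4,500.00     4,087.1935     4,087.1935
  2     4,500.00     3,712.2556     7,424.5113
  3     4,500.00     3,371.7127    10,115.1380
  4     4,500.00     3,062.4093    12,249.6373
  5     4,500.00     2,781.4799    13,907.3993
  6     4,500.00     2,526.3214    15,157.9284
  7     4,500.00     2,294.5698    16,061.9889
  8    54,500.00    25,240.4998   201,923.9985
  Σ                 47,076.4420   280,927.7950
Price P = Σ PV = 47,076.4420.
Macaulay duration = Σ(t·PV) / P = 280,927.7950 / 47,076.4420 = 5.96748 years.

5.967 years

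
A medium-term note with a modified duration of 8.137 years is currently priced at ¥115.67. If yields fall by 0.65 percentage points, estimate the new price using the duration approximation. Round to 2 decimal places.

Duration approximation: ΔP/P ≈ -D_mod · Δy = -8.137 × (-0.0065) = +0.0528905.
New price ≈ 115.67 × (1 + 0.0528905) = 121.787844135.

¥121.79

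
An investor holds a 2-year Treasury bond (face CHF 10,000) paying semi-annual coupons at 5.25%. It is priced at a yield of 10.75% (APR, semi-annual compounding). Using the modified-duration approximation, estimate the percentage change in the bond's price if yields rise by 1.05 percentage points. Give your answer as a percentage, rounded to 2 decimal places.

-1.91%

Periodic yield y = 0.05375. Modified duration first:
  t   CF        PV=CF/(1+0.05375)^t    t·PV
  1       262.50       249.1103       249.1103
  2       262.50       236.4036       472.8073
  3       262.50       224.3451       673.0352
  4    10,262.50     8,323.4394    33,293.7574
  Σ                  9,033.2984    34,688.7102
P = 9,033.2984; D_Mac = 3.84009 half-year periods = 1.92005 yrs; D_mod = 1.92005/(1+0.05375) = 1.82211 yrs.
ΔP/P ≈ -D_mod · Δy = -1.82211 × (+0.0105) = -0.019132 = -1.9132%.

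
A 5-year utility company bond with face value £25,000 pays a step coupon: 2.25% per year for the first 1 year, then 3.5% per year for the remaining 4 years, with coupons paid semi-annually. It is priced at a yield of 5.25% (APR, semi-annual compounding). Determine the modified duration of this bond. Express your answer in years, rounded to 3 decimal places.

4.544 years

Periodic yield y = 0.02625. First find Macaulay duration:
  t   CF        PV=CF/(1+0.02625)^t    t·PV
  1       281.25       274.0560       274.0560
  2       281.25       267.0461       534.0921
  3       437.50       404.7795     1,214.3386
  4       437.50       394.4259     1,577.7034
  5       437.50       384.3370     1,921.6850
  6       437.50       374.5062     2,247.0373
  7       437.50       364.9269     2,554.4882
  8       437.50       355.5926     2,844.7407
  9       437.50       346.4970     3,118.4733
  10   25,437.50    19,631.0137   196,310.1366
  Σ                 22,797.1809   212,596.7514
P = 22,797.1809; Macaulay duration = 212,596.7514 / 22,797.1809 = 9.32557 half-year periods = 4.66279 years.
Modified duration = D_Mac / (1 + y) = 4.66279 / 1.02625 = 4.54352 years.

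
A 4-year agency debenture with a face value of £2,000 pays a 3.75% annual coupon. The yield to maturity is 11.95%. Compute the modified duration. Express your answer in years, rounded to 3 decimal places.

Periodic yield y = 0.1195. First find Macaulay duration:
  t   CF        PV=CF/(1+0.1195)^t    t·PV
  1        75.00        66.9942        66.9942
  2        75.00        59.8430       119.6859
  3        75.00        53.4551       160.3652
  4     2,075.00     1,321.0575     5,284.2299
  Σ                  1,501.3497     5,631.2752
P = 1,501.3497; Macaulay duration = 5,631.2752 / 1,501.3497 = 3.75081 years.
Modified duration = D_Mac / (1 + y) = 3.75081 / 1.1195 = 3.35043 years.

3.350 years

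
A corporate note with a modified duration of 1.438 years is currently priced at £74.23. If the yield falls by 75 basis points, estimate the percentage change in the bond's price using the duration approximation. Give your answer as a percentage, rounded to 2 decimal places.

+1.08%

Duration approximation: ΔP/P ≈ -D_mod · Δy = -1.438 × (-0.0075) = +0.010785.
As a percentage: +1.0785%.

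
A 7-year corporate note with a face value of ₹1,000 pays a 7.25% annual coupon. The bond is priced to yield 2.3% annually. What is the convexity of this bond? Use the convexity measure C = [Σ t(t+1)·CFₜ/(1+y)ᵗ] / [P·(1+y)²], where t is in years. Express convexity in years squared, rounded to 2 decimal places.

With y = 0.023:
  t   CF        PV=CF/(1+0.023)^t    t·PV        t(t+1)·PV
  1        72.50        70.8700        70.8700         141.7400
  2        72.50        69.2766       138.5533         415.6598
  3        72.50        67.7191       203.1573         812.6291
  4        72.50        66.1966       264.7863       1,323.9314
  5        72.50        64.7083       323.5414       1,941.2483
  6        72.50        63.2534       379.5207       2,656.6448
  7     1,072.50       914.6772     6,402.7406      51,221.9245
  Σ                  1,316.7012     7,783.1694      58,513.7778
P = 1,316.7012.
Convexity = Σ t(t+1)·PV / [P·(1+y)²] = 58,513.7778 / (1,316.7012 × 1.046529) = 42.46388.

42.46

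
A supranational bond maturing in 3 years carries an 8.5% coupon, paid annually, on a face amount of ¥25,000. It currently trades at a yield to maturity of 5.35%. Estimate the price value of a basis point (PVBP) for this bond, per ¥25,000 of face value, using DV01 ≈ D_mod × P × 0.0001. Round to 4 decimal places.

¥7.1612

Periodic yield y = 0.0535.
  t   CF        PV=CF/(1+0.0535)^t    t·PV
  1     2,125.00     2,017.0859     2,017.0859
  2     2,125.00     1,914.6520     3,829.3040
  3    27,125.00    23,198.8324    69,596.4971
  Σ                 27,130.5703    75,442.8871
P = 27,130.5703; D_Mac = 2.78073 yrs; D_mod = 2.63952 yrs.
DV01 ≈ 2.63952 × 27,130.5703 × 0.0001 = 7.161166.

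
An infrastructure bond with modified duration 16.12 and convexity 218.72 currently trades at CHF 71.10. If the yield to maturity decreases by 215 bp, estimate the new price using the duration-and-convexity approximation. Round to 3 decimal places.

CHF 99.336

Duration effect: -D_mod·Δy = -16.12 × (-0.0215) = +0.346580
Convexity effect: ½·C·(Δy)² = 0.5 × 218.72 × (-0.0215)² = +0.05055166
ΔP/P ≈ +0.346580 + 0.05055166 = +0.39713166
New price ≈ 71.10 × (1 + 0.39713166) = 99.336061026.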